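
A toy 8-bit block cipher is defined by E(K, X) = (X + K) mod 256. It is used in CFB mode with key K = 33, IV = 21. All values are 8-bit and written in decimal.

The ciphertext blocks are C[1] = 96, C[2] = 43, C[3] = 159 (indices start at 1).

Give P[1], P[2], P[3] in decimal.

CFB decryption: P_i = C_i ⊕ E(K, C_{i−1}), with C_{0} = IV.
P[1]: E(K, 21) = 54; 96 ⊕ 54 = 86.
P[2]: E(K, 96) = 129; 43 ⊕ 129 = 170.
P[3]: E(K, 43) = 76; 159 ⊕ 76 = 211.

P[1] = 86, P[2] = 170, P[3] = 211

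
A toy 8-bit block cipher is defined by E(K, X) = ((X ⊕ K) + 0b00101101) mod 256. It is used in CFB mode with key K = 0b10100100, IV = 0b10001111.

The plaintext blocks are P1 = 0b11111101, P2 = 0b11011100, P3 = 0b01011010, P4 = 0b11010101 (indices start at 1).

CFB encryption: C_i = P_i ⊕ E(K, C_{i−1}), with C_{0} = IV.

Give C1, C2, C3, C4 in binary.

C1 = 0b10100101, C2 = 0b11110010, C3 = 0b11011001, C4 = 0b01111111

C1: E(K, 0b10001111) = 0b01011000; 0b11111101 ⊕ 0b01011000 = 0b10100101.
C2: E(K, 0b10100101) = 0b00101110; 0b11011100 ⊕ 0b00101110 = 0b11110010.
C3: E(K, 0b11110010) = 0b10000011; 0b01011010 ⊕ 0b10000011 = 0b11011001.
C4: E(K, 0b11011001) = 0b10101010; 0b11010101 ⊕ 0b10101010 = 0b01111111.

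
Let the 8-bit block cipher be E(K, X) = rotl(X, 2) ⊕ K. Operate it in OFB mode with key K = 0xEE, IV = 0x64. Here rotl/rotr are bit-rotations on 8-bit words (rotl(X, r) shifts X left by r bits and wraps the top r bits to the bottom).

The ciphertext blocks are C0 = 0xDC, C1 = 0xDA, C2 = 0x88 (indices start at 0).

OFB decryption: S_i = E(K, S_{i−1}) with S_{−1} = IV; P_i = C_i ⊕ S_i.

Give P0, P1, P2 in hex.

P0 = 0xA3, P1 = 0xC9, P2 = 0x2A

P0: S = E(K, 0x64) = 0x7F; 0xDC ⊕ 0x7F = 0xA3.
P1: S = E(K, 0x7F) = 0x13; 0xDA ⊕ 0x13 = 0xC9.
P2: S = E(K, 0x13) = 0xA2; 0x88 ⊕ 0xA2 = 0x2A.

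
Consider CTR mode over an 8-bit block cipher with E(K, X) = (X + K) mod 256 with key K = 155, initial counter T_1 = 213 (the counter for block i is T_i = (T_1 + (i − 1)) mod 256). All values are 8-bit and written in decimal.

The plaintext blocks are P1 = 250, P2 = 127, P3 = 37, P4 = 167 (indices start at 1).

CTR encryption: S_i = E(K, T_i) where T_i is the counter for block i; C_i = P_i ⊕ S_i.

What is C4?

C1: T = 213, S = E(K, T) = 112; 250 ⊕ 112 = 138.
C2: T = 214, S = E(K, T) = 113; 127 ⊕ 113 = 14.
C3: T = 215, S = E(K, T) = 114; 37 ⊕ 114 = 87.
C4: T = 216, S = E(K, T) = 115; 167 ⊕ 115 = 212.

C4 = 212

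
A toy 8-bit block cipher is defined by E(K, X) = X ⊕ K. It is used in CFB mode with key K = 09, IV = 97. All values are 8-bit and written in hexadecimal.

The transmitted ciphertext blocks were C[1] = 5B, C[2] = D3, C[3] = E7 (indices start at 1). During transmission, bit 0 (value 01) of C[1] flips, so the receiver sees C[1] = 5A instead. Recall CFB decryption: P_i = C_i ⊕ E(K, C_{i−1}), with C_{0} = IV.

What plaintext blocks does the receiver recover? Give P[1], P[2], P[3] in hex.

Only C[1] changed, to 5A. In CFB, a change in C_i flips the same bit in P_i and garbles P_{i+1}. Decrypting the received ciphertext:
P[1]: E(K, 97) = 9E; 5A ⊕ 9E = C4.
P[2]: E(K, 5A) = 53; D3 ⊕ 53 = 80.
P[3]: E(K, D3) = DA; E7 ⊕ DA = 3D.
Blocks that differ from the original plaintext: P[1], P[2].

P[1] = C4, P[2] = 80, P[3] = 3D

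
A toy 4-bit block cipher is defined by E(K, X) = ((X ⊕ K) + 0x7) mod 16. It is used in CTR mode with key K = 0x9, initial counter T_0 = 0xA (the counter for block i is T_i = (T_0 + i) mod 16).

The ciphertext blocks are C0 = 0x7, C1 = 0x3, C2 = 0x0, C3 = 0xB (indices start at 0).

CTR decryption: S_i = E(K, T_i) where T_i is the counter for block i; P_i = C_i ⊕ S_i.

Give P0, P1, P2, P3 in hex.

P0: T = 0xA, S = E(K, T) = 0xA; 0x7 ⊕ 0xA = 0xD.
P1: T = 0xB, S = E(K, T) = 0x9; 0x3 ⊕ 0x9 = 0xA.
P2: T = 0xC, S = E(K, T) = 0xC; 0x0 ⊕ 0xC = 0xC.
P3: T = 0xD, S = E(K, T) = 0xB; 0xB ⊕ 0xB = 0x0.

P0 = 0xD, P1 = 0xA, P2 = 0xC, P3 = 0x0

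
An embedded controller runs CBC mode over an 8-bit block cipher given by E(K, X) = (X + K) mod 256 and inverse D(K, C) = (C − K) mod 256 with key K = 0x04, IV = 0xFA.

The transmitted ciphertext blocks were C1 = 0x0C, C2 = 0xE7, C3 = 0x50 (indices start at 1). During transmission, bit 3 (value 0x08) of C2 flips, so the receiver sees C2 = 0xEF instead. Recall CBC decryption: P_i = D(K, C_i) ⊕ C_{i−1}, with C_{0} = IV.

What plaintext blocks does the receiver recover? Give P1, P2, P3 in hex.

Only C2 changed, to 0xEF. In CBC, a change in C_i garbles P_i and flips the same bit in P_{i+1}. Decrypting the received ciphertext:
P1: D(K, 0x0C) = 0x08; 0x08 ⊕ 0xFA = 0xF2.
P2: D(K, 0xEF) = 0xEB; 0xEB ⊕ 0x0C = 0xE7.
P3: D(K, 0x50) = 0x4C; 0x4C ⊕ 0xEF = 0xA3.
Blocks that differ from the original plaintext: P2, P3.

P1 = 0xF2, P2 = 0xE7, P3 = 0xA3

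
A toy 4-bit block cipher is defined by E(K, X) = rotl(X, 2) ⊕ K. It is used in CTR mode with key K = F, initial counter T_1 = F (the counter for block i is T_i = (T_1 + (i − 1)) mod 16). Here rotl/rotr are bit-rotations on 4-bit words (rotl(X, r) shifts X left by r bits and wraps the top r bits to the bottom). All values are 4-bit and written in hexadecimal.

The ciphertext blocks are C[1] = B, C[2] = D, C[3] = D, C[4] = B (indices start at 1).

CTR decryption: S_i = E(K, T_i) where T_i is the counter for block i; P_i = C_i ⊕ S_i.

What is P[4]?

P[4]: T = 2, S = E(K, T) = 7; B ⊕ 7 = C.

P[4] = C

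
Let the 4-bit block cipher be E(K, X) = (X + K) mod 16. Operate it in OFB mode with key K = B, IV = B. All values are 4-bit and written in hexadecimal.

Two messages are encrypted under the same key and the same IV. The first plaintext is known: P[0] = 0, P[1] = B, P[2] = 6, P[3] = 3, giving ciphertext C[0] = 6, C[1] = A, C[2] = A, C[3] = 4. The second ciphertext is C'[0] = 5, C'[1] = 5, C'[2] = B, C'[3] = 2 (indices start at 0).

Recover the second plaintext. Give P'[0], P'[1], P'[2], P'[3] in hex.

P'[0] = 3, P'[1] = 4, P'[2] = 7, P'[3] = 5

In OFB with a reused IV, both messages share the same keystream S_i, so C_i ⊕ C'_i = P_i ⊕ P'_i and thus P'_i = P_i ⊕ C_i ⊕ C'_i.
P'[0]: 0 ⊕ 6 ⊕ 5 = 3.
P'[1]: B ⊕ A ⊕ 5 = 4.
P'[2]: 6 ⊕ A ⊕ B = 7.
P'[3]: 3 ⊕ 4 ⊕ 2 = 5.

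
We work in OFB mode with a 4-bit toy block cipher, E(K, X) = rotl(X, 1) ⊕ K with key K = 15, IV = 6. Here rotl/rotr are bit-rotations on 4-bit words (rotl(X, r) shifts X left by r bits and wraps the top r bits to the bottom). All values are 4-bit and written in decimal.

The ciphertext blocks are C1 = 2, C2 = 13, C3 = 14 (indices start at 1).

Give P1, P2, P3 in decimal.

OFB decryption: S_i = E(K, S_{i−1}) with S_{0} = IV; P_i = C_i ⊕ S_i.
P1: S = E(K, 6) = 3; 2 ⊕ 3 = 1.
P2: S = E(K, 3) = 9; 13 ⊕ 9 = 4.
P3: S = E(K, 9) = 12; 14 ⊕ 12 = 2.

P1 = 1, P2 = 4, P3 = 2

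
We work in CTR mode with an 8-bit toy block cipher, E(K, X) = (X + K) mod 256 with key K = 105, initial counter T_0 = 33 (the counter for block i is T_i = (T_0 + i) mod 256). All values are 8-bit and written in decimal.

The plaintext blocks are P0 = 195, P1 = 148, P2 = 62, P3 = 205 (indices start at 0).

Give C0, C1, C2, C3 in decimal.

C0 = 73, C1 = 31, C2 = 178, C3 = 64

CTR encryption: S_i = E(K, T_i) where T_i is the counter for block i; C_i = P_i ⊕ S_i.
C0: T = 33, S = E(K, T) = 138; 195 ⊕ 138 = 73.
C1: T = 34, S = E(K, T) = 139; 148 ⊕ 139 = 31.
C2: T = 35, S = E(K, T) = 140; 62 ⊕ 140 = 178.
C3: T = 36, S = E(K, T) = 141; 205 ⊕ 141 = 64.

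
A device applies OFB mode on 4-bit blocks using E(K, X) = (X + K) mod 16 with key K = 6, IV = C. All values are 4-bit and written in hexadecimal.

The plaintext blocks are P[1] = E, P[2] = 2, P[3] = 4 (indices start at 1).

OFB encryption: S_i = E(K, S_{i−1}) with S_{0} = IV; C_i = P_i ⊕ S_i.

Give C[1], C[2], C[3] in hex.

C[1]: S = E(K, C) = 2; E ⊕ 2 = C.
C[2]: S = E(K, 2) = 8; 2 ⊕ 8 = A.
C[3]: S = E(K, 8) = E; 4 ⊕ E = A.

C[1] = C, C[2] = A, C[3] = A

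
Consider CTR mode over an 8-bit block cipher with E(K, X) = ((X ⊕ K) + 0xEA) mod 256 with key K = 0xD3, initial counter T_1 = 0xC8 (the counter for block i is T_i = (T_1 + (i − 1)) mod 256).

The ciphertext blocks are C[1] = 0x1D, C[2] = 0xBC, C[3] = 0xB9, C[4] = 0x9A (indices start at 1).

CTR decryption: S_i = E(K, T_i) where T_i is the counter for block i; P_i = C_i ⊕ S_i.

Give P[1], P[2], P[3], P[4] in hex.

P[1] = 0x18, P[2] = 0xB8, P[3] = 0xBA, P[4] = 0x98

P[1]: T = 0xC8, S = E(K, T) = 0x05; 0x1D ⊕ 0x05 = 0x18.
P[2]: T = 0xC9, S = E(K, T) = 0x04; 0xBC ⊕ 0x04 = 0xB8.
P[3]: T = 0xCA, S = E(K, T) = 0x03; 0xB9 ⊕ 0x03 = 0xBA.
P[4]: T = 0xCB, S = E(K, T) = 0x02; 0x9A ⊕ 0x02 = 0x98.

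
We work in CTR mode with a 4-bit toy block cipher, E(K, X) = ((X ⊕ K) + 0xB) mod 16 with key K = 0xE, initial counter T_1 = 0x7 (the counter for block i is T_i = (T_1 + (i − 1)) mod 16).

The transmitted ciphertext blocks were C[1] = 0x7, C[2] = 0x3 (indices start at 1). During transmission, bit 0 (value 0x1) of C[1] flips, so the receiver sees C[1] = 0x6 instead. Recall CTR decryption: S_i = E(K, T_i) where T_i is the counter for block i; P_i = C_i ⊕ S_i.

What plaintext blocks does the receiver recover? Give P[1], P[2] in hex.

P[1] = 0x2, P[2] = 0x2

Only C[1] changed, to 0x6. In CTR, a change in C_i flips the same bit in P_i only; the keystream is unaffected. Decrypting the received ciphertext:
P[1]: T = 0x7, S = E(K, T) = 0x4; 0x6 ⊕ 0x4 = 0x2.
P[2]: T = 0x8, S = E(K, T) = 0x1; 0x3 ⊕ 0x1 = 0x2.
Blocks that differ from the original plaintext: P[1].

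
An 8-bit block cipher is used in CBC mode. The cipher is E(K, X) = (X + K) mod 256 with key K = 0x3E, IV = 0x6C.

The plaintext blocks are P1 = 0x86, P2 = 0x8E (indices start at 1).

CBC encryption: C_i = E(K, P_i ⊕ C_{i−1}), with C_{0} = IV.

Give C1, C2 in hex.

C1 = 0x28, C2 = 0xE4

C1: P1 ⊕ 0x6C = 0xEA; E(K, 0xEA) = 0x28.
C2: P2 ⊕ 0x28 = 0xA6; E(K, 0xA6) = 0xE4.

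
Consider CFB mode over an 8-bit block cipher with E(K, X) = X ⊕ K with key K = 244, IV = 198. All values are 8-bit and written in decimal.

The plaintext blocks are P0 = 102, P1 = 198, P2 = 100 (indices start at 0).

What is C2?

CFB encryption: C_i = P_i ⊕ E(K, C_{i−1}), with C_{−1} = IV.
C0: E(K, 198) = 50; 102 ⊕ 50 = 84.
C1: E(K, 84) = 160; 198 ⊕ 160 = 102.
C2: E(K, 102) = 146; 100 ⊕ 146 = 246.

C2 = 246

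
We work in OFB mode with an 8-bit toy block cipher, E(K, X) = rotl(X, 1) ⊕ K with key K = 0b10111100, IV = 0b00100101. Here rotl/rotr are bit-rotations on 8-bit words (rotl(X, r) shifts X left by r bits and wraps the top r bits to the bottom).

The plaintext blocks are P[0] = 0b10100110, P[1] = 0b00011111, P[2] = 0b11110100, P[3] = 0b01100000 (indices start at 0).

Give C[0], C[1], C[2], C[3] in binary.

OFB encryption: S_i = E(K, S_{i−1}) with S_{−1} = IV; C_i = P_i ⊕ S_i.
C[0]: S = E(K, 0b00100101) = 0b11110110; 0b10100110 ⊕ 0b11110110 = 0b01010000.
C[1]: S = E(K, 0b11110110) = 0b01010001; 0b00011111 ⊕ 0b01010001 = 0b01001110.
C[2]: S = E(K, 0b01010001) = 0b00011110; 0b11110100 ⊕ 0b00011110 = 0b11101010.
C[3]: S = E(K, 0b00011110) = 0b10000000; 0b01100000 ⊕ 0b10000000 = 0b11100000.

C[0] = 0b01010000, C[1] = 0b01001110, C[2] = 0b11101010, C[3] = 0b11100000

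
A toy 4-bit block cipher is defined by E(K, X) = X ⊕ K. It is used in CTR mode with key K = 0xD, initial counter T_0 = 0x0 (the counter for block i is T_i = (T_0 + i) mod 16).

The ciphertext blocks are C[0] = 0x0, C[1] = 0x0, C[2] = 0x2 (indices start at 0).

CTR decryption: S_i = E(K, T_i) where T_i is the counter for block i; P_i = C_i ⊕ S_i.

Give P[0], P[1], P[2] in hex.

P[0] = 0xD, P[1] = 0xC, P[2] = 0xD

P[0]: T = 0x0, S = E(K, T) = 0xD; 0x0 ⊕ 0xD = 0xD.
P[1]: T = 0x1, S = E(K, T) = 0xC; 0x0 ⊕ 0xC = 0xC.
P[2]: T = 0x2, S = E(K, T) = 0xF; 0x2 ⊕ 0xF = 0xD.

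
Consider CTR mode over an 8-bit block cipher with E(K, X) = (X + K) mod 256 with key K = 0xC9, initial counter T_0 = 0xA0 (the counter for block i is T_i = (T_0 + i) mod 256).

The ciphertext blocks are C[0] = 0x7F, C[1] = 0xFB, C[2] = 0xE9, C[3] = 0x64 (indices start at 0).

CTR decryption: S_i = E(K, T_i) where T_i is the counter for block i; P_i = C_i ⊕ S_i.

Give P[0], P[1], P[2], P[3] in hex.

P[0] = 0x16, P[1] = 0x91, P[2] = 0x82, P[3] = 0x08

P[0]: T = 0xA0, S = E(K, T) = 0x69; 0x7F ⊕ 0x69 = 0x16.
P[1]: T = 0xA1, S = E(K, T) = 0x6A; 0xFB ⊕ 0x6A = 0x91.
P[2]: T = 0xA2, S = E(K, T) = 0x6B; 0xE9 ⊕ 0x6B = 0x82.
P[3]: T = 0xA3, S = E(K, T) = 0x6C; 0x64 ⊕ 0x6C = 0x08.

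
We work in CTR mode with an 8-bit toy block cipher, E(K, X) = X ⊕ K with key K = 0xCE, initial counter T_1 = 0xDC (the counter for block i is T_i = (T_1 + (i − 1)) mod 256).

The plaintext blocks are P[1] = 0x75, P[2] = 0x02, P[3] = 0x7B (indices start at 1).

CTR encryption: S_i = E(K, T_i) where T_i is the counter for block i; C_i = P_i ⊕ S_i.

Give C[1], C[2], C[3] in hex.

C[1]: T = 0xDC, S = E(K, T) = 0x12; 0x75 ⊕ 0x12 = 0x67.
C[2]: T = 0xDD, S = E(K, T) = 0x13; 0x02 ⊕ 0x13 = 0x11.
C[3]: T = 0xDE, S = E(K, T) = 0x10; 0x7B ⊕ 0x10 = 0x6B.

C[1] = 0x67, C[2] = 0x11, C[3] = 0x6B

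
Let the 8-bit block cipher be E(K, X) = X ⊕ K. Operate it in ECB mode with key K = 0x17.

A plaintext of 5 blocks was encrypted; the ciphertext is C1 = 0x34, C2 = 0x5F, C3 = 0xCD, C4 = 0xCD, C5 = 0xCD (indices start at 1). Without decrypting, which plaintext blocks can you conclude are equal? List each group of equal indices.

P3 = P4 = P5

ECB encrypts each block independently with the same key, so equal ciphertext blocks imply equal plaintext blocks.
C3 = C4 = C5 = 0xCD, so P3 = P4 = P5.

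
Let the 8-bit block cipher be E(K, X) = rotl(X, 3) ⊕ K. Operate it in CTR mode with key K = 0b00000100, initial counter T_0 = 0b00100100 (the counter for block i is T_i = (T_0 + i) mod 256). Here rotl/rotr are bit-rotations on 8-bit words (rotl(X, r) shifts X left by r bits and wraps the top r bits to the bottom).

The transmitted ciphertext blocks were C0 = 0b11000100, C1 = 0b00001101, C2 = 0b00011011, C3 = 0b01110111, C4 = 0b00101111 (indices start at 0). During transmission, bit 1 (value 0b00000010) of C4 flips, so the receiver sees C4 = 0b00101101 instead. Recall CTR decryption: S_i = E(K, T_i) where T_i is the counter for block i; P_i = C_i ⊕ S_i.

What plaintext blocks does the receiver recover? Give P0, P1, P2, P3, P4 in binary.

Only C4 changed, to 0b00101101. In CTR, a change in C_i flips the same bit in P_i only; the keystream is unaffected. Decrypting the received ciphertext:
P0: T = 0b00100100, S = E(K, T) = 0b00100101; 0b11000100 ⊕ 0b00100101 = 0b11100001.
P1: T = 0b00100101, S = E(K, T) = 0b00101101; 0b00001101 ⊕ 0b00101101 = 0b00100000.
P2: T = 0b00100110, S = E(K, T) = 0b00110101; 0b00011011 ⊕ 0b00110101 = 0b00101110.
P3: T = 0b00100111, S = E(K, T) = 0b00111101; 0b01110111 ⊕ 0b00111101 = 0b01001010.
P4: T = 0b00101000, S = E(K, T) = 0b01000101; 0b00101101 ⊕ 0b01000101 = 0b01101000.
Blocks that differ from the original plaintext: P4.

P0 = 0b11100001, P1 = 0b00100000, P2 = 0b00101110, P3 = 0b01001010, P4 = 0b01101000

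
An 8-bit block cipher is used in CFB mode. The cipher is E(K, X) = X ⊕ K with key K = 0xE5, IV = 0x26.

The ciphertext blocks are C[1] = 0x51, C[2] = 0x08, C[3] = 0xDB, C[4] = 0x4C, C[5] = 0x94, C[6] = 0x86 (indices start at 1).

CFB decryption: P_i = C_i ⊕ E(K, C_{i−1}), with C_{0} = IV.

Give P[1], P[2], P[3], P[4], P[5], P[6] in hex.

P[1] = 0x92, P[2] = 0xBC, P[3] = 0x36, P[4] = 0x72, P[5] = 0x3D, P[6] = 0xF7

P[1]: E(K, 0x26) = 0xC3; 0x51 ⊕ 0xC3 = 0x92.
P[2]: E(K, 0x51) = 0xB4; 0x08 ⊕ 0xB4 = 0xBC.
P[3]: E(K, 0x08) = 0xED; 0xDB ⊕ 0xED = 0x36.
P[4]: E(K, 0xDB) = 0x3E; 0x4C ⊕ 0x3E = 0x72.
P[5]: E(K, 0x4C) = 0xA9; 0x94 ⊕ 0xA9 = 0x3D.
P[6]: E(K, 0x94) = 0x71; 0x86 ⊕ 0x71 = 0xF7.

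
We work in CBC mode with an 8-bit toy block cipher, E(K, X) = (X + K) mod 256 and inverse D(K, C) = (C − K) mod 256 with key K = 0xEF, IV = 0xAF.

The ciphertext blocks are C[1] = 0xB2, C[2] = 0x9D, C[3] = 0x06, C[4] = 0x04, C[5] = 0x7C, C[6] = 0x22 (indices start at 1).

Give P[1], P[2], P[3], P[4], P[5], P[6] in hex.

P[1] = 0x6C, P[2] = 0x1C, P[3] = 0x8A, P[4] = 0x13, P[5] = 0x89, P[6] = 0x4F

CBC decryption: P_i = D(K, C_i) ⊕ C_{i−1}, with C_{0} = IV.
P[1]: D(K, 0xB2) = 0xC3; 0xC3 ⊕ 0xAF = 0x6C.
P[2]: D(K, 0x9D) = 0xAE; 0xAE ⊕ 0xB2 = 0x1C.
P[3]: D(K, 0x06) = 0x17; 0x17 ⊕ 0x9D = 0x8A.
P[4]: D(K, 0x04) = 0x15; 0x15 ⊕ 0x06 = 0x13.
P[5]: D(K, 0x7C) = 0x8D; 0x8D ⊕ 0x04 = 0x89.
P[6]: D(K, 0x22) = 0x33; 0x33 ⊕ 0x7C = 0x4F.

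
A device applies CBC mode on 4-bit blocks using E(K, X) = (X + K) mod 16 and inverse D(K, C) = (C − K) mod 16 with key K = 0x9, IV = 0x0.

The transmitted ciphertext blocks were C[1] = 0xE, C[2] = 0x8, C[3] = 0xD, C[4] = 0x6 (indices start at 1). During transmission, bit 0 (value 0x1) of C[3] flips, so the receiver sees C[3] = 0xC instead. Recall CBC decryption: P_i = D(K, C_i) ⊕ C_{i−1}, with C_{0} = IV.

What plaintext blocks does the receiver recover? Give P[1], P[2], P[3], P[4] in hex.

Only C[3] changed, to 0xC. In CBC, a change in C_i garbles P_i and flips the same bit in P_{i+1}. Decrypting the received ciphertext:
P[1]: D(K, 0xE) = 0x5; 0x5 ⊕ 0x0 = 0x5.
P[2]: D(K, 0x8) = 0xF; 0xF ⊕ 0xE = 0x1.
P[3]: D(K, 0xC) = 0x3; 0x3 ⊕ 0x8 = 0xB.
P[4]: D(K, 0x6) = 0xD; 0xD ⊕ 0xC = 0x1.
Blocks that differ from the original plaintext: P[3], P[4].

P[1] = 0x5, P[2] = 0x1, P[3] = 0xB, P[4] = 0x1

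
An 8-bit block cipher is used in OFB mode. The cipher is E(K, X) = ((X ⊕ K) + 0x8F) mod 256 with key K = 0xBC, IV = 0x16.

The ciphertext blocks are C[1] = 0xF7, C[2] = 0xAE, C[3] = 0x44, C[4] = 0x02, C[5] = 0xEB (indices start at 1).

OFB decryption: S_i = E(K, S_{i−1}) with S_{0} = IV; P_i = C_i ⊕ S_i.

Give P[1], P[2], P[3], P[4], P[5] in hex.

P[1] = 0xCE, P[2] = 0xBA, P[3] = 0x73, P[4] = 0x18, P[5] = 0xDE

P[1]: S = E(K, 0x16) = 0x39; 0xF7 ⊕ 0x39 = 0xCE.
P[2]: S = E(K, 0x39) = 0x14; 0xAE ⊕ 0x14 = 0xBA.
P[3]: S = E(K, 0x14) = 0x37; 0x44 ⊕ 0x37 = 0x73.
P[4]: S = E(K, 0x37) = 0x1A; 0x02 ⊕ 0x1A = 0x18.
P[5]: S = E(K, 0x1A) = 0x35; 0xEB ⊕ 0x35 = 0xDE.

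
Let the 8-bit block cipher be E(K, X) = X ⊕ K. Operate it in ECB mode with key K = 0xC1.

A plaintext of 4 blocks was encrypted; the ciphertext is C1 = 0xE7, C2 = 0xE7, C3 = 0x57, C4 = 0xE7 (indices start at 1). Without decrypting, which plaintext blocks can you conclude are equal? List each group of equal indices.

ECB encrypts each block independently with the same key, so equal ciphertext blocks imply equal plaintext blocks.
C1 = C2 = C4 = 0xE7, so P1 = P2 = P4.

P1 = P2 = P4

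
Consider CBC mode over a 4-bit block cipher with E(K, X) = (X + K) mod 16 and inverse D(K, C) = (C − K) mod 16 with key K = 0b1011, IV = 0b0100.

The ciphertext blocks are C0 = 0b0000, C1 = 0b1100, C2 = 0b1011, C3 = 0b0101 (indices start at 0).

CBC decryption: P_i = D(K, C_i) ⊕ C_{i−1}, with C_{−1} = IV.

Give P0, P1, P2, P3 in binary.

P0: D(K, 0b0000) = 0b0101; 0b0101 ⊕ 0b0100 = 0b0001.
P1: D(K, 0b1100) = 0b0001; 0b0001 ⊕ 0b0000 = 0b0001.
P2: D(K, 0b1011) = 0b0000; 0b0000 ⊕ 0b1100 = 0b1100.
P3: D(K, 0b0101) = 0b1010; 0b1010 ⊕ 0b1011 = 0b0001.

P0 = 0b0001, P1 = 0b0001, P2 = 0b1100, P3 = 0b0001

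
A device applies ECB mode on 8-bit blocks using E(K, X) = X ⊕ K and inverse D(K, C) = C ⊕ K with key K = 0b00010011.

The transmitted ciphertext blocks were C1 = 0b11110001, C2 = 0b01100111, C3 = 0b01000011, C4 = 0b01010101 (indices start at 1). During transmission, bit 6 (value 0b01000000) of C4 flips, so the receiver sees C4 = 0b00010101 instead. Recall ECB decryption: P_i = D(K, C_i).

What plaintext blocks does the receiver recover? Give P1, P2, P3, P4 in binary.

P1 = 0b11100010, P2 = 0b01110100, P3 = 0b01010000, P4 = 0b00000110

Only C4 changed, to 0b00010101. In ECB, a change in C_i affects only P_i. Decrypting the received ciphertext:
P1: D(K, 0b11110001) = 0b11100010.
P2: D(K, 0b01100111) = 0b01110100.
P3: D(K, 0b01000011) = 0b01010000.
P4: D(K, 0b00010101) = 0b00000110.
Blocks that differ from the original plaintext: P4.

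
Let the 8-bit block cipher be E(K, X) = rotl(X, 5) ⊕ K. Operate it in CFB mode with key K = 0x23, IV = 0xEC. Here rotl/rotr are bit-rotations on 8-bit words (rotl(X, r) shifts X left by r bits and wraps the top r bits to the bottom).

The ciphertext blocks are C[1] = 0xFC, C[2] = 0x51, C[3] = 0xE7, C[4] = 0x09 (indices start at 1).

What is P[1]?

CFB decryption: P_i = C_i ⊕ E(K, C_{i−1}), with C_{0} = IV.
P[1]: E(K, 0xEC) = 0xBE; 0xFC ⊕ 0xBE = 0x42.

P[1] = 0x42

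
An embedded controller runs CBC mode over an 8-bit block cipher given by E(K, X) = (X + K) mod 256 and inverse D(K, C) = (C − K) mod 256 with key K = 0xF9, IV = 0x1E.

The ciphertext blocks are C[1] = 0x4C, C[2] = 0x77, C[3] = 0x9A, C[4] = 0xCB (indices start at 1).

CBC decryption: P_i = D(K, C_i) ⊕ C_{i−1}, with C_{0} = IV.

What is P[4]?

P[4]: D(K, 0xCB) = 0xD2; 0xD2 ⊕ 0x9A = 0x48.

P[4] = 0x48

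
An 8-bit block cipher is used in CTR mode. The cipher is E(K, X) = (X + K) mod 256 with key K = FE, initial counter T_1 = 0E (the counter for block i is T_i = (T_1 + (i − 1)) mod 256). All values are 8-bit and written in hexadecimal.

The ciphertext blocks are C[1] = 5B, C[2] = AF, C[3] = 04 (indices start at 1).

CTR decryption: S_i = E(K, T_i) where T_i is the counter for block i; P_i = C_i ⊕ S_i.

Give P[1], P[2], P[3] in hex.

P[1]: T = 0E, S = E(K, T) = 0C; 5B ⊕ 0C = 57.
P[2]: T = 0F, S = E(K, T) = 0D; AF ⊕ 0D = A2.
P[3]: T = 10, S = E(K, T) = 0E; 04 ⊕ 0E = 0A.

P[1] = 57, P[2] = A2, P[3] = 0A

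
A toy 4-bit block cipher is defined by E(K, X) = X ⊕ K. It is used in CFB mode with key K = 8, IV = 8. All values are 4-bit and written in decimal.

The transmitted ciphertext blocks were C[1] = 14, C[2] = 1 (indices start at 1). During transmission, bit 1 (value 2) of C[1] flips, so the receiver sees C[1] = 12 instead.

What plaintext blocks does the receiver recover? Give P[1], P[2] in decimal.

CFB decryption: P_i = C_i ⊕ E(K, C_{i−1}), with C_{0} = IV.
Only C[1] changed, to 12. In CFB, a change in C_i flips the same bit in P_i and garbles P_{i+1}. Decrypting the received ciphertext:
P[1]: E(K, 8) = 0; 12 ⊕ 0 = 12.
P[2]: E(K, 12) = 4; 1 ⊕ 4 = 5.
Blocks that differ from the original plaintext: P[1], P[2].

P[1] = 12, P[2] = 5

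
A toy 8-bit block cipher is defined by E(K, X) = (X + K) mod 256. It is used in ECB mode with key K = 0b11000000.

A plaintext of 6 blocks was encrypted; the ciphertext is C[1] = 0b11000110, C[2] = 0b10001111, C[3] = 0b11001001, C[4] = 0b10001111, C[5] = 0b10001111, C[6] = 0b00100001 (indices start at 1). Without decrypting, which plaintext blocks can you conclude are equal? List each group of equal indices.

ECB encrypts each block independently with the same key, so equal ciphertext blocks imply equal plaintext blocks.
C[2] = C[4] = C[5] = 0b10001111, so P[2] = P[4] = P[5].

P[2] = P[4] = P[5]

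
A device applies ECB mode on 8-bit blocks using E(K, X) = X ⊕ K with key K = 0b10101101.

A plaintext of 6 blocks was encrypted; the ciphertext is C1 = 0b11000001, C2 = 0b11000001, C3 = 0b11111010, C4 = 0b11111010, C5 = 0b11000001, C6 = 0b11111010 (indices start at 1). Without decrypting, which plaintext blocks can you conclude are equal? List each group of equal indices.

P1 = P2 = P5; P3 = P4 = P6

ECB encrypts each block independently with the same key, so equal ciphertext blocks imply equal plaintext blocks.
C1 = C2 = C5 = 0b11000001, so P1 = P2 = P5.
C3 = C4 = C6 = 0b11111010, so P3 = P4 = P6.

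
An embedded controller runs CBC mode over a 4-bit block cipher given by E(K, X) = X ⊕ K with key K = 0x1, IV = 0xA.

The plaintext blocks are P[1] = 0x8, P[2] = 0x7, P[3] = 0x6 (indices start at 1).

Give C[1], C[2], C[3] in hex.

CBC encryption: C_i = E(K, P_i ⊕ C_{i−1}), with C_{0} = IV.
C[1]: P[1] ⊕ 0xA = 0x2; E(K, 0x2) = 0x3.
C[2]: P[2] ⊕ 0x3 = 0x4; E(K, 0x4) = 0x5.
C[3]: P[3] ⊕ 0x5 = 0x3; E(K, 0x3) = 0x2.

C[1] = 0x3, C[2] = 0x5, C[3] = 0x2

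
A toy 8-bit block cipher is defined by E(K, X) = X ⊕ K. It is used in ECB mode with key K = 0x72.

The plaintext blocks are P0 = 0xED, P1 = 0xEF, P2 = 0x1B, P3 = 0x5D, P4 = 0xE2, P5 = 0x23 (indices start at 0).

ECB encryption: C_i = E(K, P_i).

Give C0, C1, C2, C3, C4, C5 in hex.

C0 = 0x9F, C1 = 0x9D, C2 = 0x69, C3 = 0x2F, C4 = 0x90, C5 = 0x51

C0: E(K, 0xED) = 0x9F.
C1: E(K, 0xEF) = 0x9D.
C2: E(K, 0x1B) = 0x69.
C3: E(K, 0x5D) = 0x2F.
C4: E(K, 0xE2) = 0x90.
C5: E(K, 0x23) = 0x51.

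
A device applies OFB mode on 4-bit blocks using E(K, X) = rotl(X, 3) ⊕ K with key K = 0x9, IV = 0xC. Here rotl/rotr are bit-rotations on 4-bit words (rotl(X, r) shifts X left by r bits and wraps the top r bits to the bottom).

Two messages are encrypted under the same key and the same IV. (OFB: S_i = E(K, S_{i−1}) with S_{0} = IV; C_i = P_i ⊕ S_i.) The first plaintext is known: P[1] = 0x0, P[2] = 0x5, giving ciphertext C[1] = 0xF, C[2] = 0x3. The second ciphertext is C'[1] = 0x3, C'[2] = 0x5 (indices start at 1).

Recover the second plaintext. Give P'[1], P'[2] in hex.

In OFB with a reused IV, both messages share the same keystream S_i, so C_i ⊕ C'_i = P_i ⊕ P'_i and thus P'_i = P_i ⊕ C_i ⊕ C'_i.
P'[1]: 0x0 ⊕ 0xF ⊕ 0x3 = 0xC.
P'[2]: 0x5 ⊕ 0x3 ⊕ 0x5 = 0x3.

P'[1] = 0xC, P'[2] = 0x3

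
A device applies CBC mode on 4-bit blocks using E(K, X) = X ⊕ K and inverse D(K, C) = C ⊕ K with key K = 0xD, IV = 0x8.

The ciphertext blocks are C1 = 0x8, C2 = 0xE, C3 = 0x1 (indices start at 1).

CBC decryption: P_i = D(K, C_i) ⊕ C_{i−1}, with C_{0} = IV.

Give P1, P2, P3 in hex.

P1: D(K, 0x8) = 0x5; 0x5 ⊕ 0x8 = 0xD.
P2: D(K, 0xE) = 0x3; 0x3 ⊕ 0x8 = 0xB.
P3: D(K, 0x1) = 0xC; 0xC ⊕ 0xE = 0x2.

P1 = 0xD, P2 = 0xB, P3 = 0x2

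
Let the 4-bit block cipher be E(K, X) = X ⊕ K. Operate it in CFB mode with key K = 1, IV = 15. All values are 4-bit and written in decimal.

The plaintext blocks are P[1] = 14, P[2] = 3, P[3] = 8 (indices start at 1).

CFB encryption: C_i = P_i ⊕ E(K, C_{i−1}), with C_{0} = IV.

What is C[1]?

C[1]: E(K, 15) = 14; 14 ⊕ 14 = 0.

C[1] = 0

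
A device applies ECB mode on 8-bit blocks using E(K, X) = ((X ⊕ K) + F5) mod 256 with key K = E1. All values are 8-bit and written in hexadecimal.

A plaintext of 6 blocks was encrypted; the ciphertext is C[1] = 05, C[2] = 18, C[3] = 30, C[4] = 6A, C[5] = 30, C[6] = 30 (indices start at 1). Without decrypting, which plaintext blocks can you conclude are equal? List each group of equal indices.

P[3] = P[5] = P[6]

ECB encrypts each block independently with the same key, so equal ciphertext blocks imply equal plaintext blocks.
C[3] = C[5] = C[6] = 30, so P[3] = P[5] = P[6].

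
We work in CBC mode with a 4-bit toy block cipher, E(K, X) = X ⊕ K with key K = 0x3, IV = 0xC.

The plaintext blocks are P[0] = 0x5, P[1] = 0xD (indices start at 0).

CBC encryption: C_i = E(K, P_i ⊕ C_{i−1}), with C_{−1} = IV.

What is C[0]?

C[0] = 0xA

C[0]: P[0] ⊕ 0xC = 0x9; E(K, 0x9) = 0xA.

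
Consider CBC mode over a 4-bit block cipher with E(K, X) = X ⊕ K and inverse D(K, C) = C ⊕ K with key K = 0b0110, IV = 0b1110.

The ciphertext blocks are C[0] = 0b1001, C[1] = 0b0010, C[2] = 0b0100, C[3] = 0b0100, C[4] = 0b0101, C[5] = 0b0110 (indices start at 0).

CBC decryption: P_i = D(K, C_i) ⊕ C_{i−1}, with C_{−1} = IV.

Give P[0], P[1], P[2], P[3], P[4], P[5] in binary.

P[0]: D(K, 0b1001) = 0b1111; 0b1111 ⊕ 0b1110 = 0b0001.
P[1]: D(K, 0b0010) = 0b0100; 0b0100 ⊕ 0b1001 = 0b1101.
P[2]: D(K, 0b0100) = 0b0010; 0b0010 ⊕ 0b0010 = 0b0000.
P[3]: D(K, 0b0100) = 0b0010; 0b0010 ⊕ 0b0100 = 0b0110.
P[4]: D(K, 0b0101) = 0b0011; 0b0011 ⊕ 0b0100 = 0b0111.
P[5]: D(K, 0b0110) = 0b0000; 0b0000 ⊕ 0b0101 = 0b0101.

P[0] = 0b0001, P[1] = 0b1101, P[2] = 0b0000, P[3] = 0b0110, P[4] = 0b0111, P[5] = 0b0101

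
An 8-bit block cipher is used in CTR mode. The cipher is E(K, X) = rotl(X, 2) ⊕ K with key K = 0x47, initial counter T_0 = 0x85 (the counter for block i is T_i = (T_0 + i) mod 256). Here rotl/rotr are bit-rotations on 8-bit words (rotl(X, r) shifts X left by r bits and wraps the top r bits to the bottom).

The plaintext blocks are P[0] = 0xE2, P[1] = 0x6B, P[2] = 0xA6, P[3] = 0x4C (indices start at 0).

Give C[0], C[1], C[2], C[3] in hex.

C[0] = 0xB3, C[1] = 0x36, C[2] = 0xFF, C[3] = 0x29

CTR encryption: S_i = E(K, T_i) where T_i is the counter for block i; C_i = P_i ⊕ S_i.
C[0]: T = 0x85, S = E(K, T) = 0x51; 0xE2 ⊕ 0x51 = 0xB3.
C[1]: T = 0x86, S = E(K, T) = 0x5D; 0x6B ⊕ 0x5D = 0x36.
C[2]: T = 0x87, S = E(K, T) = 0x59; 0xA6 ⊕ 0x59 = 0xFF.
C[3]: T = 0x88, S = E(K, T) = 0x65; 0x4C ⊕ 0x65 = 0x29.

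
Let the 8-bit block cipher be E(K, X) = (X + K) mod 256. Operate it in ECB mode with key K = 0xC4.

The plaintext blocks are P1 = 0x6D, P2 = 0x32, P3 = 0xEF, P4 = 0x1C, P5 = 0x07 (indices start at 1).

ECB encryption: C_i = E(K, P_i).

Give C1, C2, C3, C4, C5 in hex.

C1: E(K, 0x6D) = 0x31.
C2: E(K, 0x32) = 0xF6.
C3: E(K, 0xEF) = 0xB3.
C4: E(K, 0x1C) = 0xE0.
C5: E(K, 0x07) = 0xCB.

C1 = 0x31, C2 = 0xF6, C3 = 0xB3, C4 = 0xE0, C5 = 0xCB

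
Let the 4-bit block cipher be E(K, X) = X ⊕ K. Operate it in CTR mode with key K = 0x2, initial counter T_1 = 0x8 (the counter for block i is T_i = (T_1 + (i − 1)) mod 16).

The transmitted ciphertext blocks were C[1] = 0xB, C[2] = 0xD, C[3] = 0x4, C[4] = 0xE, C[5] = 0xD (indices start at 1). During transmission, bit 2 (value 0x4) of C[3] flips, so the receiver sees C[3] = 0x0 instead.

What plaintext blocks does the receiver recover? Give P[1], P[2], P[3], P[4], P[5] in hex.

CTR decryption: S_i = E(K, T_i) where T_i is the counter for block i; P_i = C_i ⊕ S_i.
Only C[3] changed, to 0x0. In CTR, a change in C_i flips the same bit in P_i only; the keystream is unaffected. Decrypting the received ciphertext:
P[1]: T = 0x8, S = E(K, T) = 0xA; 0xB ⊕ 0xA = 0x1.
P[2]: T = 0x9, S = E(K, T) = 0xB; 0xD ⊕ 0xB = 0x6.
P[3]: T = 0xA, S = E(K, T) = 0x8; 0x0 ⊕ 0x8 = 0x8.
P[4]: T = 0xB, S = E(K, T) = 0x9; 0xE ⊕ 0x9 = 0x7.
P[5]: T = 0xC, S = E(K, T) = 0xE; 0xD ⊕ 0xE = 0x3.
Blocks that differ from the original plaintext: P[3].

P[1] = 0x1, P[2] = 0x6, P[3] = 0x8, P[4] = 0x7, P[5] = 0x3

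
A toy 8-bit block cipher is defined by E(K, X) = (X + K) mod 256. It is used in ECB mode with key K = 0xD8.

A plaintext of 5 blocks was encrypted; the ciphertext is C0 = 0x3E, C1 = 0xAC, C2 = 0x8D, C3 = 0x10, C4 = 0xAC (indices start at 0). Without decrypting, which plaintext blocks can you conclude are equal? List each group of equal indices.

ECB encrypts each block independently with the same key, so equal ciphertext blocks imply equal plaintext blocks.
C1 = C4 = 0xAC, so P1 = P4.

P1 = P4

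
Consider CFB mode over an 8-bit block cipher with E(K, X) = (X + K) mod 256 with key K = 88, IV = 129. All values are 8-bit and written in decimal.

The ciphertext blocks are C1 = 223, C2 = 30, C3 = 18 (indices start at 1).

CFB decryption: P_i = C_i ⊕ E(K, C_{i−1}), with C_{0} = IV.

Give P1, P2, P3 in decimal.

P1: E(K, 129) = 217; 223 ⊕ 217 = 6.
P2: E(K, 223) = 55; 30 ⊕ 55 = 41.
P3: E(K, 30) = 118; 18 ⊕ 118 = 100.

P1 = 6, P2 = 41, P3 = 100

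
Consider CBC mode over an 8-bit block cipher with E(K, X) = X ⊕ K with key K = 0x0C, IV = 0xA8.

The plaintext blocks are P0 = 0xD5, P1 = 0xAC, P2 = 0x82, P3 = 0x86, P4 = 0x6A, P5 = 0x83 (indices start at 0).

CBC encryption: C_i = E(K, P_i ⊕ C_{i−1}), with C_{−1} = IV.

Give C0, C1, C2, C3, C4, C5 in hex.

C0: P0 ⊕ 0xA8 = 0x7D; E(K, 0x7D) = 0x71.
C1: P1 ⊕ 0x71 = 0xDD; E(K, 0xDD) = 0xD1.
C2: P2 ⊕ 0xD1 = 0x53; E(K, 0x53) = 0x5F.
C3: P3 ⊕ 0x5F = 0xD9; E(K, 0xD9) = 0xD5.
C4: P4 ⊕ 0xD5 = 0xBF; E(K, 0xBF) = 0xB3.
C5: P5 ⊕ 0xB3 = 0x30; E(K, 0x30) = 0x3C.

C0 = 0x71, C1 = 0xD1, C2 = 0x5F, C3 = 0xD5, C4 = 0xB3, C5 = 0x3C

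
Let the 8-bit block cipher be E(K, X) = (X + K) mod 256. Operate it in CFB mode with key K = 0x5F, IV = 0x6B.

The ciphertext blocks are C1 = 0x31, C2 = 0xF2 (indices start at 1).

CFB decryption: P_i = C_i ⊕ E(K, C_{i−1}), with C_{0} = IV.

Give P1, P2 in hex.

P1: E(K, 0x6B) = 0xCA; 0x31 ⊕ 0xCA = 0xFB.
P2: E(K, 0x31) = 0x90; 0xF2 ⊕ 0x90 = 0x62.

P1 = 0xFB, P2 = 0x62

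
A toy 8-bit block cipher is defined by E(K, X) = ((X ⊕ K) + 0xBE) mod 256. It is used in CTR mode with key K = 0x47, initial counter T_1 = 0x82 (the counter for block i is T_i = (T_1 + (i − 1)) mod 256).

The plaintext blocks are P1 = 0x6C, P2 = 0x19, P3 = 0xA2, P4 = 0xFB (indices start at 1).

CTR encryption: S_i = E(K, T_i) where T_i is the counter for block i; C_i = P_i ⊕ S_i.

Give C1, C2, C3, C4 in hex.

C1 = 0xEF, C2 = 0x9B, C3 = 0x23, C4 = 0x7B

C1: T = 0x82, S = E(K, T) = 0x83; 0x6C ⊕ 0x83 = 0xEF.
C2: T = 0x83, S = E(K, T) = 0x82; 0x19 ⊕ 0x82 = 0x9B.
C3: T = 0x84, S = E(K, T) = 0x81; 0xA2 ⊕ 0x81 = 0x23.
C4: T = 0x85, S = E(K, T) = 0x80; 0xFB ⊕ 0x80 = 0x7B.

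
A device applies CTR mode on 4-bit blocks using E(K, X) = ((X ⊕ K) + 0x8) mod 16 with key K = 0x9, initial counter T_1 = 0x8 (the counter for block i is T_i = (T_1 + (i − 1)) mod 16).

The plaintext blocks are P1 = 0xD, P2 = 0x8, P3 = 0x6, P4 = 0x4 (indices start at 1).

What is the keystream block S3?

CTR encryption: S_i = E(K, T_i) where T_i is the counter for block i; C_i = P_i ⊕ S_i.
C1: T = 0x8, S = E(K, T) = 0x9; 0xD ⊕ 0x9 = 0x4.
C2: T = 0x9, S = E(K, T) = 0x8; 0x8 ⊕ 0x8 = 0x0.
C3: T = 0xA, S = E(K, T) = 0xB; 0x6 ⊕ 0xB = 0xD.
So S3 = 0xB.

0xB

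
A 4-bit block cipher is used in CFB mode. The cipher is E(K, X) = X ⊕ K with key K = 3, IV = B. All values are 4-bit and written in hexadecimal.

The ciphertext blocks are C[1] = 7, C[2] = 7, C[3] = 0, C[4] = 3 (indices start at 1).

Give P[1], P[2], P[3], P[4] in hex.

CFB decryption: P_i = C_i ⊕ E(K, C_{i−1}), with C_{0} = IV.
P[1]: E(K, B) = 8; 7 ⊕ 8 = F.
P[2]: E(K, 7) = 4; 7 ⊕ 4 = 3.
P[3]: E(K, 7) = 4; 0 ⊕ 4 = 4.
P[4]: E(K, 0) = 3; 3 ⊕ 3 = 0.

P[1] = F, P[2] = 3, P[3] = 4, P[4] = 0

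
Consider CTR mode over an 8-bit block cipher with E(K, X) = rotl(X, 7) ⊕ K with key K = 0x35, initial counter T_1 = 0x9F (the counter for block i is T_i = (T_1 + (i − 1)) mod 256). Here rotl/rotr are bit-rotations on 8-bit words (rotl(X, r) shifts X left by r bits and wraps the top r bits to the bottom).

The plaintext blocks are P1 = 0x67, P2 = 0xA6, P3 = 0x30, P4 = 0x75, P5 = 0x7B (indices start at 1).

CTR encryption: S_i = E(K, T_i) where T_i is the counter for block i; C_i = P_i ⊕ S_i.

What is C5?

C1: T = 0x9F, S = E(K, T) = 0xFA; 0x67 ⊕ 0xFA = 0x9D.
C2: T = 0xA0, S = E(K, T) = 0x65; 0xA6 ⊕ 0x65 = 0xC3.
C3: T = 0xA1, S = E(K, T) = 0xE5; 0x30 ⊕ 0xE5 = 0xD5.
C4: T = 0xA2, S = E(K, T) = 0x64; 0x75 ⊕ 0x64 = 0x11.
C5: T = 0xA3, S = E(K, T) = 0xE4; 0x7B ⊕ 0xE4 = 0x9F.

C5 = 0x9F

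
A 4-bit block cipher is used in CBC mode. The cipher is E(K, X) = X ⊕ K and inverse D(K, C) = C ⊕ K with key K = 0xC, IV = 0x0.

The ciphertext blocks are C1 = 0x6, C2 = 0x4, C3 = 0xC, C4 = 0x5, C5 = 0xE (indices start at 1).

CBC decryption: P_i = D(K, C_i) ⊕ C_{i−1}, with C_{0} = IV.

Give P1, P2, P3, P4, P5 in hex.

P1 = 0xA, P2 = 0xE, P3 = 0x4, P4 = 0x5, P5 = 0x7

P1: D(K, 0x6) = 0xA; 0xA ⊕ 0x0 = 0xA.
P2: D(K, 0x4) = 0x8; 0x8 ⊕ 0x6 = 0xE.
P3: D(K, 0xC) = 0x0; 0x0 ⊕ 0x4 = 0x4.
P4: D(K, 0x5) = 0x9; 0x9 ⊕ 0xC = 0x5.
P5: D(K, 0xE) = 0x2; 0x2 ⊕ 0x5 = 0x7.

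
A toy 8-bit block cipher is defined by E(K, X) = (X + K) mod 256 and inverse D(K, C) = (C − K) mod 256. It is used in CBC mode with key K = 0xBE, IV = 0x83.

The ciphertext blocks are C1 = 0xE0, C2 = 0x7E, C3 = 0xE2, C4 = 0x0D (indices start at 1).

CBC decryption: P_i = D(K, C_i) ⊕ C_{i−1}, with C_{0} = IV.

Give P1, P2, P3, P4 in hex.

P1 = 0xA1, P2 = 0x20, P3 = 0x5A, P4 = 0xAD

P1: D(K, 0xE0) = 0x22; 0x22 ⊕ 0x83 = 0xA1.
P2: D(K, 0x7E) = 0xC0; 0xC0 ⊕ 0xE0 = 0x20.
P3: D(K, 0xE2) = 0x24; 0x24 ⊕ 0x7E = 0x5A.
P4: D(K, 0x0D) = 0x4F; 0x4F ⊕ 0xE2 = 0xAD.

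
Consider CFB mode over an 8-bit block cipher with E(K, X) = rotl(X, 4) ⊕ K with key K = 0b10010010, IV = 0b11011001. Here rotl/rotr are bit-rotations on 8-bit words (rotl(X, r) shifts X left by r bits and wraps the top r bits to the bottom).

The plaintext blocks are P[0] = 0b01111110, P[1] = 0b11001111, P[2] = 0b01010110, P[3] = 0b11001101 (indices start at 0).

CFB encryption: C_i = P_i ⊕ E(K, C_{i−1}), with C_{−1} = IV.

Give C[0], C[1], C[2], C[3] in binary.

C[0]: E(K, 0b11011001) = 0b00001111; 0b01111110 ⊕ 0b00001111 = 0b01110001.
C[1]: E(K, 0b01110001) = 0b10000101; 0b11001111 ⊕ 0b10000101 = 0b01001010.
C[2]: E(K, 0b01001010) = 0b00110110; 0b01010110 ⊕ 0b00110110 = 0b01100000.
C[3]: E(K, 0b01100000) = 0b10010100; 0b11001101 ⊕ 0b10010100 = 0b01011001.

C[0] = 0b01110001, C[1] = 0b01001010, C[2] = 0b01100000, C[3] = 0b01011001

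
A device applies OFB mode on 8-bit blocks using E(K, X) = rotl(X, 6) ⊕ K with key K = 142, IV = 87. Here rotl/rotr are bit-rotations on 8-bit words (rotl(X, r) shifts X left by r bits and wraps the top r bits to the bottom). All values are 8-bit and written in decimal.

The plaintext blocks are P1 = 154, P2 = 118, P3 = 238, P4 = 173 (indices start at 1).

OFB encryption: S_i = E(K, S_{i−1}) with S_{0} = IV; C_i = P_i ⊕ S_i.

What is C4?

C1: S = E(K, 87) = 91; 154 ⊕ 91 = 193.
C2: S = E(K, 91) = 88; 118 ⊕ 88 = 46.
C3: S = E(K, 88) = 152; 238 ⊕ 152 = 118.
C4: S = E(K, 152) = 168; 173 ⊕ 168 = 5.

C4 = 5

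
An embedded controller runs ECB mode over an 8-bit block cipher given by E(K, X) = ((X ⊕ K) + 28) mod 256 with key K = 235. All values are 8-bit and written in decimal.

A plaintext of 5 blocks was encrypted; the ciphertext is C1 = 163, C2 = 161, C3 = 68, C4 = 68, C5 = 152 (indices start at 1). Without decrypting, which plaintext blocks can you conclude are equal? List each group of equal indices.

P3 = P4

ECB encrypts each block independently with the same key, so equal ciphertext blocks imply equal plaintext blocks.
C3 = C4 = 68, so P3 = P4.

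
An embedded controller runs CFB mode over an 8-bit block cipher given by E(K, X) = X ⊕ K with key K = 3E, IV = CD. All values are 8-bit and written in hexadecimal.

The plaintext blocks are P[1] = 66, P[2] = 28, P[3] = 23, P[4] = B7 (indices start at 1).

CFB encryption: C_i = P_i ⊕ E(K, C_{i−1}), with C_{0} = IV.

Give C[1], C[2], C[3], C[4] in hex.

C[1] = 95, C[2] = 83, C[3] = 9E, C[4] = 17

C[1]: E(K, CD) = F3; 66 ⊕ F3 = 95.
C[2]: E(K, 95) = AB; 28 ⊕ AB = 83.
C[3]: E(K, 83) = BD; 23 ⊕ BD = 9E.
C[4]: E(K, 9E) = A0; B7 ⊕ A0 = 17.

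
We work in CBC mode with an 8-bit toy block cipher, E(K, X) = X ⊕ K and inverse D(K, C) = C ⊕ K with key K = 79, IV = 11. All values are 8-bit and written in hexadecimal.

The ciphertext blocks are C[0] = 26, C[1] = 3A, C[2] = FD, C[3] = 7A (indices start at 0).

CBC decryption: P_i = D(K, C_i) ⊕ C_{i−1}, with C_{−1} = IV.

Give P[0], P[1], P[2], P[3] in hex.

P[0]: D(K, 26) = 5F; 5F ⊕ 11 = 4E.
P[1]: D(K, 3A) = 43; 43 ⊕ 26 = 65.
P[2]: D(K, FD) = 84; 84 ⊕ 3A = BE.
P[3]: D(K, 7A) = 03; 03 ⊕ FD = FE.

P[0] = 4E, P[1] = 65, P[2] = BE, P[3] = FE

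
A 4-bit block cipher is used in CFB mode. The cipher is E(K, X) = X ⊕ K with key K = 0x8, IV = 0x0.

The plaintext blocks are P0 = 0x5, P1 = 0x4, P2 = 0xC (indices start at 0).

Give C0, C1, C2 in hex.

CFB encryption: C_i = P_i ⊕ E(K, C_{i−1}), with C_{−1} = IV.
C0: E(K, 0x0) = 0x8; 0x5 ⊕ 0x8 = 0xD.
C1: E(K, 0xD) = 0x5; 0x4 ⊕ 0x5 = 0x1.
C2: E(K, 0x1) = 0x9; 0xC ⊕ 0x9 = 0x5.

C0 = 0xD, C1 = 0x1, C2 = 0x5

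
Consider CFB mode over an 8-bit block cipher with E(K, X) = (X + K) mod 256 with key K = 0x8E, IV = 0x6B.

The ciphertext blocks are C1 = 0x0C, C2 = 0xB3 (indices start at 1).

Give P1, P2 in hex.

CFB decryption: P_i = C_i ⊕ E(K, C_{i−1}), with C_{0} = IV.
P1: E(K, 0x6B) = 0xF9; 0x0C ⊕ 0xF9 = 0xF5.
P2: E(K, 0x0C) = 0x9A; 0xB3 ⊕ 0x9A = 0x29.

P1 = 0xF5, P2 = 0x29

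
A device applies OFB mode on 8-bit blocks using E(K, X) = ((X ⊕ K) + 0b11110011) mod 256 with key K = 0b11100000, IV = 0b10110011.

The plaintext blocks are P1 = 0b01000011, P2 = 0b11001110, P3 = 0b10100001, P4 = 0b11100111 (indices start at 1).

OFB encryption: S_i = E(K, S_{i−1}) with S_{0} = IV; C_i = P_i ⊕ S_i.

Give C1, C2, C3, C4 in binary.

C1: S = E(K, 0b10110011) = 0b01000110; 0b01000011 ⊕ 0b01000110 = 0b00000101.
C2: S = E(K, 0b01000110) = 0b10011001; 0b11001110 ⊕ 0b10011001 = 0b01010111.
C3: S = E(K, 0b10011001) = 0b01101100; 0b10100001 ⊕ 0b01101100 = 0b11001101.
C4: S = E(K, 0b01101100) = 0b01111111; 0b11100111 ⊕ 0b01111111 = 0b10011000.

C1 = 0b00000101, C2 = 0b01010111, C3 = 0b11001101, C4 = 0b10011000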